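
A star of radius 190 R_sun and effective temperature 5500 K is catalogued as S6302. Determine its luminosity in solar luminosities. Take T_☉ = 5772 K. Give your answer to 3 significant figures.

L/L_☉ = (R/R_☉)² (T/T_☉)⁴ = (190)² × (5500/5772)⁴
       = 3.610×10^4 × (0.9529)⁴ = 3.610×10^4 × 0.8244 = 2.976×10^4.

2.98×10^4 solar luminosities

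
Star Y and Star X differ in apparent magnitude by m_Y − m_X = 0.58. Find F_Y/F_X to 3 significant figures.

F_Y/F_X = 10^(−(m_Y − m_X)/2.5) = 10^(-0.58/2.5) = 10^-0.232 = 0.5861.

0.586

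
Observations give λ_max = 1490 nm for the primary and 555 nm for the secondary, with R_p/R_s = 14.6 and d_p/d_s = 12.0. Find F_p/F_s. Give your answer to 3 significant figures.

Wien's law: T_p/T_s = λ_s/λ_p = 555/1490 = 0.3725.
L_p/L_s = (R_p/R_s)²(T_p/T_s)⁴ = (14.6)²(0.3725)⁴ = 4.103.
F_p/F_s = (L_p/L_s)/(d_p/d_s)² = 4.103/(12.0)² = 0.02850.

0.0285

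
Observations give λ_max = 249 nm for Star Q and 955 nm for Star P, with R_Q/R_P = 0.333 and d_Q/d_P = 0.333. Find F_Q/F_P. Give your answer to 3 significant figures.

216

Wien's law: T_Q/T_P = λ_P/λ_Q = 955/249 = 3.835.
L_Q/L_P = (R_Q/R_P)²(T_Q/T_P)⁴ = (0.333)²(3.835)⁴ = 23.99.
F_Q/F_P = (L_Q/L_P)/(d_Q/d_P)² = 23.99/(0.333)² = 216.4.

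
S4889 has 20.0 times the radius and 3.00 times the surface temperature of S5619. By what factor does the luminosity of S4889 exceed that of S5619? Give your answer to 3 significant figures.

3.24×10^4

From the Stefan–Boltzmann law, L ∝ R²T⁴, so
L_S4889/L_S5619 = (R_S4889/R_S5619)² (T_S4889/T_S5619)⁴ = (20.0)² × (3.00)⁴ = 400.0 × 81.00 = 3.240×10^4.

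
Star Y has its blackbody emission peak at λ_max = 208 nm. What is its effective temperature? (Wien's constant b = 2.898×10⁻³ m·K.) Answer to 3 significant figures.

1.39×10^4 K

T = b/λ_max = 2.898×10⁻³ / (208×10⁻⁹) = 1.393×10^4 K.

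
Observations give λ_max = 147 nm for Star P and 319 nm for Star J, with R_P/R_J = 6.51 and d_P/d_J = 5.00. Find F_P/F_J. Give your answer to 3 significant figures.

Wien's law: T_P/T_J = λ_J/λ_P = 319/147 = 2.170.
L_P/L_J = (R_P/R_J)²(T_P/T_J)⁴ = (6.51)²(2.170)⁴ = 939.8.
F_P/F_J = (L_P/L_J)/(d_P/d_J)² = 939.8/(5.00)² = 37.59.

37.6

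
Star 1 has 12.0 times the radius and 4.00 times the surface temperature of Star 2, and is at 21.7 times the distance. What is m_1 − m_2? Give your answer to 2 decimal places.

-4.73

L_1/L_2 = (12.0)²(4.00)⁴ = 3.686×10^4.
F_1/F_2 = (L_1/L_2)/(d_1/d_2)² = 3.686×10^4/470.9 = 78.29.
m_1 − m_2 = −2.5 log₁₀(78.29) = -4.73.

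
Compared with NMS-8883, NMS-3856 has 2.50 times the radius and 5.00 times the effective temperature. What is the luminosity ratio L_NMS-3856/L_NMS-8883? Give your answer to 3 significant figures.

3.91×10^3

From the Stefan–Boltzmann law, L ∝ R²T⁴, so
L_NMS-3856/L_NMS-8883 = (R_NMS-3856/R_NMS-8883)² (T_NMS-3856/T_NMS-8883)⁴ = (2.50)² × (5.00)⁴ = 6.250 × 625.0 = 3906.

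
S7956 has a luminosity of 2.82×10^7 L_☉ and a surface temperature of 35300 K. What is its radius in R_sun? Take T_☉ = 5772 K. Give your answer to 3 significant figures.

142 R_sun

R/R_☉ = √(L/L_☉) / (T/T_☉)² = √(2.82×10^7) / (6.116)²
       = 5310 / 37.40 = 142.0.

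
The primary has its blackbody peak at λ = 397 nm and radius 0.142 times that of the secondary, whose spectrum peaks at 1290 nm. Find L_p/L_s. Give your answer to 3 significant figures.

2.25

Wien's law gives T ∝ 1/λ_max, so T_p/T_s = λ_s/λ_p = 1290/397 = 3.249.
Then L ∝ R²T⁴ gives L_p/L_s = (0.142)² × (3.249)⁴ = 0.02016 × 111.5 = 2.248.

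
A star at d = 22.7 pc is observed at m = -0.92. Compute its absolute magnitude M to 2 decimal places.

-2.70

M = m − 5 log₁₀(d/10 pc) = -0.92 − 5 log₁₀(22.7/10)
  = -0.92 − 5 × 0.356 = -0.92 − 1.78 = -2.70.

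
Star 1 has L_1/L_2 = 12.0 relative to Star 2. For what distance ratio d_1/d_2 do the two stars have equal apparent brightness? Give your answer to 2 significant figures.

3.5

Equal flux requires L_1/d_1² = L_2/d_2², so d_1/d_2 = √(L_1/L_2)
= √(12.0) = 3.464.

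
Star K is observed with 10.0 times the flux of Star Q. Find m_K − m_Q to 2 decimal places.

-2.50

m_K − m_Q = −2.5 log₁₀(F_K/F_Q) = −2.5 log₁₀(10.0) = −2.5 × (1.000) = -2.500.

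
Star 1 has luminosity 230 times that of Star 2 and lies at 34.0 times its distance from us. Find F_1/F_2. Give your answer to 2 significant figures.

F = L/(4πd²), so F_1/F_2 = (L_1/L_2) / (d_1/d_2)²
= 230 / (34.0)² = 230 / 1156 = 0.1990.

0.20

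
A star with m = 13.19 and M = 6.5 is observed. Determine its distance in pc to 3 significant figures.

218 pc

m − M = 5 log₁₀(d/10 pc)
13.19 − (6.5) = 6.69 = 5 log₁₀(d/10)
d = 10 × 10^(6.69/5) = 10 × 10^1.338 = 217.8 pc.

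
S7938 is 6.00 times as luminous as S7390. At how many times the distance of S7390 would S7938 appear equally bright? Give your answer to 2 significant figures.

Equal flux requires L_S7938/d_S7938² = L_S7390/d_S7390², so d_S7938/d_S7390 = √(L_S7938/L_S7390)
= √(6.00) = 2.449.

2.4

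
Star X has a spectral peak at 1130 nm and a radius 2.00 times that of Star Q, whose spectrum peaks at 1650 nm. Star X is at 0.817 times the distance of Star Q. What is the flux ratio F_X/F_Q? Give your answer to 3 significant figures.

27.2

Wien's law: T_X/T_Q = λ_Q/λ_X = 1650/1130 = 1.460.
L_X/L_Q = (R_X/R_Q)²(T_X/T_Q)⁴ = (2.00)²(1.460)⁴ = 18.18.
F_X/F_Q = (L_X/L_Q)/(d_X/d_Q)² = 18.18/(0.817)² = 27.24.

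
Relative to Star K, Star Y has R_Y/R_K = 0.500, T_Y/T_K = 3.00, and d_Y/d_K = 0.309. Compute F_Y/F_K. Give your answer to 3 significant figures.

L_Y/L_K = (R_Y/R_K)²(T_Y/T_K)⁴ = (0.500)² × (3.00)⁴ = 20.25.
F_Y/F_K = (L_Y/L_K)/(d_Y/d_K)² = 20.25 / (0.309)² = 212.1.

212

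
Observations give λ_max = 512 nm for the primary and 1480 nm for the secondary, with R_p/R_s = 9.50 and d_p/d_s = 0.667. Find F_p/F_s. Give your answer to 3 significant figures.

1.42×10^4

Wien's law: T_p/T_s = λ_s/λ_p = 1480/512 = 2.891.
L_p/L_s = (R_p/R_s)²(T_p/T_s)⁴ = (9.50)²(2.891)⁴ = 6301.
F_p/F_s = (L_p/L_s)/(d_p/d_s)² = 6301/(0.667)² = 1.416×10^4.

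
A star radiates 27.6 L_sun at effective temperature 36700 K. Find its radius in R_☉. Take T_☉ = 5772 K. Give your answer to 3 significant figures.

R/R_☉ = √(L/L_☉) / (T/T_☉)² = √(27.6) / (6.358)²
       = 5.254 / 40.43 = 0.1299.

0.130 R_☉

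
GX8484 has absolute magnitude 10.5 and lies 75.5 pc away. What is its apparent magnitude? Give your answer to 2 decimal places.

14.89

m = M + 5 log₁₀(d/10 pc) = 10.5 + 5 log₁₀(75.5/10)
  = 10.5 + 5 × 0.878 = 10.5 + 4.39 = 14.89.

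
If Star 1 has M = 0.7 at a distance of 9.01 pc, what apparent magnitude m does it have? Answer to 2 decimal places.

m = M + 5 log₁₀(d/10 pc) = 0.7 + 5 log₁₀(9.01/10)
  = 0.7 + 5 × -0.045 = 0.7 + -0.23 = 0.47.

0.47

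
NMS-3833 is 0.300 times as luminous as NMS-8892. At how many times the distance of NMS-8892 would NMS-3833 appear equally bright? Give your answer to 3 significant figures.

Equal flux requires L_NMS-3833/d_NMS-3833² = L_NMS-8892/d_NMS-8892², so d_NMS-3833/d_NMS-8892 = √(L_NMS-3833/L_NMS-8892)
= √(0.300) = 0.5477.

0.548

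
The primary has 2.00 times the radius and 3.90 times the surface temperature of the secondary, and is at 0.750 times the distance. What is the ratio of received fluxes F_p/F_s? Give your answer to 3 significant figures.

1.65×10^3

L_p/L_s = (R_p/R_s)²(T_p/T_s)⁴ = (2.00)² × (3.90)⁴ = 925.4.
F_p/F_s = (L_p/L_s)/(d_p/d_s)² = 925.4 / (0.750)² = 1645.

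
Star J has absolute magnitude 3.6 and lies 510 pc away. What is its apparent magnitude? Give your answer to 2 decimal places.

m = M + 5 log₁₀(d/10 pc) = 3.6 + 5 log₁₀(510/10)
  = 3.6 + 5 × 1.708 = 3.6 + 8.54 = 12.14.

12.14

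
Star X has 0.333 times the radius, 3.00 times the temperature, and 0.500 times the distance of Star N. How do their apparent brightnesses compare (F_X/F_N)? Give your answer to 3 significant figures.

L_X/L_N = (R_X/R_N)²(T_X/T_N)⁴ = (0.333)² × (3.00)⁴ = 8.982.
F_X/F_N = (L_X/L_N)/(d_X/d_N)² = 8.982 / (0.500)² = 35.93.

35.9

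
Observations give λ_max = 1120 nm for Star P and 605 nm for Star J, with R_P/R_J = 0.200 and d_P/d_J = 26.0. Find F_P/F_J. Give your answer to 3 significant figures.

Wien's law: T_P/T_J = λ_J/λ_P = 605/1120 = 0.5402.
L_P/L_J = (R_P/R_J)²(T_P/T_J)⁴ = (0.200)²(0.5402)⁴ = 0.003406.
F_P/F_J = (L_P/L_J)/(d_P/d_J)² = 0.003406/(26.0)² = 5.038×10^-6.

5.04×10^-6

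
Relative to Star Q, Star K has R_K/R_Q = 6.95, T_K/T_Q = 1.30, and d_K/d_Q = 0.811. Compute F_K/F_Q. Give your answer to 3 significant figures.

L_K/L_Q = (R_K/R_Q)²(T_K/T_Q)⁴ = (6.95)² × (1.30)⁴ = 138.0.
F_K/F_Q = (L_K/L_Q)/(d_K/d_Q)² = 138.0 / (0.811)² = 209.7.

210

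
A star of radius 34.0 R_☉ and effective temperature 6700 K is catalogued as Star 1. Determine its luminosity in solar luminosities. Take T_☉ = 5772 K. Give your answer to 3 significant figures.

2.10×10^3 solar luminosities

L/L_☉ = (R/R_☉)² (T/T_☉)⁴ = (34.0)² × (6700/5772)⁴
       = 1156 × (1.161)⁴ = 1156 × 1.815 = 2099.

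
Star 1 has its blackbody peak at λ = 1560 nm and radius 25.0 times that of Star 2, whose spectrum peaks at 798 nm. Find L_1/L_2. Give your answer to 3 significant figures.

Wien's law gives T ∝ 1/λ_max, so T_1/T_2 = λ_2/λ_1 = 798/1560 = 0.5115.
Then L ∝ R²T⁴ gives L_1/L_2 = (25.0)² × (0.5115)⁴ = 625.0 × 0.06847 = 42.80.

42.8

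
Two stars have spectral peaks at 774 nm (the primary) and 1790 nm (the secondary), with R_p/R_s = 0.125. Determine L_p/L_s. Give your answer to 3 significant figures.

Wien's law gives T ∝ 1/λ_max, so T_p/T_s = λ_s/λ_p = 1790/774 = 2.313.
Then L ∝ R²T⁴ gives L_p/L_s = (0.125)² × (2.313)⁴ = 0.01562 × 28.61 = 0.4470.

0.447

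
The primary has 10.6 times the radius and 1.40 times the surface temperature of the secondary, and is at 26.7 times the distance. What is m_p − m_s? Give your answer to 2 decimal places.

0.54

L_p/L_s = (10.6)²(1.40)⁴ = 431.6.
F_p/F_s = (L_p/L_s)/(d_p/d_s)² = 431.6/712.9 = 0.6055.
m_p − m_s = −2.5 log₁₀(0.6055) = 0.54.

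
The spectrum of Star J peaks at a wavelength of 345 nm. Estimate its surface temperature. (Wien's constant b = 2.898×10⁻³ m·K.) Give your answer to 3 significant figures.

8.40×10^3 K

T = b/λ_max = 2.898×10⁻³ / (345×10⁻⁹) = 8400 K.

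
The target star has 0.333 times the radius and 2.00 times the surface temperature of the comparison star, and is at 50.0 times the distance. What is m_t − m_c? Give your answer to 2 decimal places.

L_t/L_c = (0.333)²(2.00)⁴ = 1.774.
F_t/F_c = (L_t/L_c)/(d_t/d_c)² = 1.774/2500 = 7.097×10^-4.
m_t − m_c = −2.5 log₁₀(7.097×10^-4) = 7.87.

7.87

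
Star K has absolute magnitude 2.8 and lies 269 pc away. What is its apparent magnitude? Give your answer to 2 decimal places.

m = M + 5 log₁₀(d/10 pc) = 2.8 + 5 log₁₀(269/10)
  = 2.8 + 5 × 1.430 = 2.8 + 7.15 = 9.95.

9.95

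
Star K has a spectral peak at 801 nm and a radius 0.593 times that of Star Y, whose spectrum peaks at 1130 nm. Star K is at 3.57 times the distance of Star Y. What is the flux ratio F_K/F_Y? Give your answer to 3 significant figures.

Wien's law: T_K/T_Y = λ_Y/λ_K = 1130/801 = 1.411.
L_K/L_Y = (R_K/R_Y)²(T_K/T_Y)⁴ = (0.593)²(1.411)⁴ = 1.393.
F_K/F_Y = (L_K/L_Y)/(d_K/d_Y)² = 1.393/(3.57)² = 0.1093.

0.109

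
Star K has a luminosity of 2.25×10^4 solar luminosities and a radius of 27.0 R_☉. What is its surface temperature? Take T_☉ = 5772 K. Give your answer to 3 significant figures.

1.36×10^4 K

T/T_☉ = (L/L_☉)^(1/4) / (R/R_☉)^(1/2)
T = 5772 × (2.25×10^4)^(1/4) / √(27.0) = 5772 × 12.25 / 5.196 = 1.360×10^4 K.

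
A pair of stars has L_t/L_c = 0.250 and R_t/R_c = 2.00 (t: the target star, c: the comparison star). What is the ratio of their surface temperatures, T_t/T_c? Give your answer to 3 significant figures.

0.500

L ∝ R²T⁴ gives T ∝ (L/R²)^(1/4), so
T_t/T_c = (0.250 / 2.00²)^(1/4) = (0.06250)^(1/4) = 0.5000.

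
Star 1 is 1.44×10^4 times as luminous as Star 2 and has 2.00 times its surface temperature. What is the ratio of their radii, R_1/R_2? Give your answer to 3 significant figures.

30.0

L ∝ R²T⁴ gives R ∝ √L / T², so
R_1/R_2 = √(1.44×10^4) / (2.00)² = 120.0 / 4.000 = 30.00.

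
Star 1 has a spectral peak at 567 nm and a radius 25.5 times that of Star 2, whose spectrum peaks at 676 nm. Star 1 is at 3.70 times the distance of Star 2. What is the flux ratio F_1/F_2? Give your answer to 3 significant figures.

96.0

Wien's law: T_1/T_2 = λ_2/λ_1 = 676/567 = 1.192.
L_1/L_2 = (R_1/R_2)²(T_1/T_2)⁴ = (25.5)²(1.192)⁴ = 1314.
F_1/F_2 = (L_1/L_2)/(d_1/d_2)² = 1314/(3.70)² = 95.97.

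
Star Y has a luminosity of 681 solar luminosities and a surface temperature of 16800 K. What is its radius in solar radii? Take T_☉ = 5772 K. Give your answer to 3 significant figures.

3.08 solar radii

R/R_☉ = √(L/L_☉) / (T/T_☉)² = √(681) / (2.911)²
       = 26.10 / 8.472 = 3.080.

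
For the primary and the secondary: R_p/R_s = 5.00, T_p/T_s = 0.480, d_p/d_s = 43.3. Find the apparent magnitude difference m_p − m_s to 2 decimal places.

7.88

L_p/L_s = (5.00)²(0.480)⁴ = 1.327.
F_p/F_s = (L_p/L_s)/(d_p/d_s)² = 1.327/1875 = 7.078×10^-4.
m_p − m_s = −2.5 log₁₀(7.078×10^-4) = 7.88.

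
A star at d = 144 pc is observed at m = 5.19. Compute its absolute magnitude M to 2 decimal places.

M = m − 5 log₁₀(d/10 pc) = 5.19 − 5 log₁₀(144/10)
  = 5.19 − 5 × 1.158 = 5.19 − 5.79 = -0.60.

-0.60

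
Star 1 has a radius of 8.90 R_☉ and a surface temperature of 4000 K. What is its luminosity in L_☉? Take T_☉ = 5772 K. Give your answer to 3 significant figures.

18.3 L_☉

L/L_☉ = (R/R_☉)² (T/T_☉)⁴ = (8.90)² × (4000/5772)⁴
       = 79.21 × (0.6930)⁴ = 79.21 × 0.2306 = 18.27.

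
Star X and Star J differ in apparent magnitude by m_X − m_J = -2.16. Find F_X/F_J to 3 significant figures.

F_X/F_J = 10^(−(m_X − m_J)/2.5) = 10^(2.16/2.5) = 10^0.864 = 7.311.

7.31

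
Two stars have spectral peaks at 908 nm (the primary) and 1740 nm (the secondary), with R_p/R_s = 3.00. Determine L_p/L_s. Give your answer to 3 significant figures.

121

Wien's law gives T ∝ 1/λ_max, so T_p/T_s = λ_s/λ_p = 1740/908 = 1.916.
Then L ∝ R²T⁴ gives L_p/L_s = (3.00)² × (1.916)⁴ = 9.000 × 13.49 = 121.4.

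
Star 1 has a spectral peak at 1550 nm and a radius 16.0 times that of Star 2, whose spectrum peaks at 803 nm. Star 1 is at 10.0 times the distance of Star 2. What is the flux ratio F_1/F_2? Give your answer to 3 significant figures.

0.184

Wien's law: T_1/T_2 = λ_2/λ_1 = 803/1550 = 0.5181.
L_1/L_2 = (R_1/R_2)²(T_1/T_2)⁴ = (16.0)²(0.5181)⁴ = 18.44.
F_1/F_2 = (L_1/L_2)/(d_1/d_2)² = 18.44/(10.0)² = 0.1844.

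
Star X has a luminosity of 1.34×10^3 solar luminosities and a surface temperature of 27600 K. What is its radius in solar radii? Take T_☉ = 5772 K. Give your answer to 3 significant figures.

1.60 solar radii

R/R_☉ = √(L/L_☉) / (T/T_☉)² = √(1.34×10^3) / (4.782)²
       = 36.61 / 22.86 = 1.601.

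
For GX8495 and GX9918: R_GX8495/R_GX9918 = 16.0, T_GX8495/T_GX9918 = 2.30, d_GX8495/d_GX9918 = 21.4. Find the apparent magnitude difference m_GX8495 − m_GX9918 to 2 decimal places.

L_GX8495/L_GX9918 = (16.0)²(2.30)⁴ = 7164.
F_GX8495/F_GX9918 = (L_GX8495/L_GX9918)/(d_GX8495/d_GX9918)² = 7164/458.0 = 15.64.
m_GX8495 − m_GX9918 = −2.5 log₁₀(15.64) = -2.99.

-2.99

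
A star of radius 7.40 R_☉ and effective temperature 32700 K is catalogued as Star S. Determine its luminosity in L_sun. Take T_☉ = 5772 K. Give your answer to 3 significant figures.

5.64×10^4 L_sun

L/L_☉ = (R/R_☉)² (T/T_☉)⁴ = (7.40)² × (32700/5772)⁴
       = 54.76 × (5.665)⁴ = 54.76 × 1030 = 5.641×10^4.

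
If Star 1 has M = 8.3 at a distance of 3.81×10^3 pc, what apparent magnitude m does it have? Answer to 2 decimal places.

m = M + 5 log₁₀(d/10 pc) = 8.3 + 5 log₁₀(3.81×10^3/10)
  = 8.3 + 5 × 2.581 = 8.3 + 12.90 = 21.20.

21.20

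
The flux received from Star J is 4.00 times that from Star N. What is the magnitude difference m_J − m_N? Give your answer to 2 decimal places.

m_J − m_N = −2.5 log₁₀(F_J/F_N) = −2.5 log₁₀(4.00) = −2.5 × (0.602) = -1.505.

-1.51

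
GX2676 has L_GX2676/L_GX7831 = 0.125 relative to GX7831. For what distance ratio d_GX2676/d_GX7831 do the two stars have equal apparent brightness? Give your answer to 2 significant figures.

0.35

Equal flux requires L_GX2676/d_GX2676² = L_GX7831/d_GX7831², so d_GX2676/d_GX7831 = √(L_GX2676/L_GX7831)
= √(0.125) = 0.3536.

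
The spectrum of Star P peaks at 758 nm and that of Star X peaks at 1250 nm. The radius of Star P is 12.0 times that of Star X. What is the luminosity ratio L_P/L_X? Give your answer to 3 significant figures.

1.06×10^3

Wien's law gives T ∝ 1/λ_max, so T_P/T_X = λ_X/λ_P = 1250/758 = 1.649.
Then L ∝ R²T⁴ gives L_P/L_X = (12.0)² × (1.649)⁴ = 144.0 × 7.395 = 1065.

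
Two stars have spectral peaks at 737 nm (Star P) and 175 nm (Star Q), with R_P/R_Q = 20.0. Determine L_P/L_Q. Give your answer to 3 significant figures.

Wien's law gives T ∝ 1/λ_max, so T_P/T_Q = λ_Q/λ_P = 175/737 = 0.2374.
Then L ∝ R²T⁴ gives L_P/L_Q = (20.0)² × (0.2374)⁴ = 400.0 × 0.003179 = 1.272.

1.27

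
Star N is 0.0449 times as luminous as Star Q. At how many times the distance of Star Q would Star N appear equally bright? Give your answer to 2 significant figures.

0.21

Equal flux requires L_N/d_N² = L_Q/d_Q², so d_N/d_Q = √(L_N/L_Q)
= √(0.0449) = 0.2119.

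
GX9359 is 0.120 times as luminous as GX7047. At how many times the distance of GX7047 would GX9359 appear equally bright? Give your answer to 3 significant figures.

0.346

Equal flux requires L_GX9359/d_GX9359² = L_GX7047/d_GX7047², so d_GX9359/d_GX7047 = √(L_GX9359/L_GX7047)
= √(0.120) = 0.3464.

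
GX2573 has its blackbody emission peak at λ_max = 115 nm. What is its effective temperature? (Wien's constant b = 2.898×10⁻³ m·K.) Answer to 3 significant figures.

2.52×10^4 K

T = b/λ_max = 2.898×10⁻³ / (115×10⁻⁹) = 2.520×10^4 K.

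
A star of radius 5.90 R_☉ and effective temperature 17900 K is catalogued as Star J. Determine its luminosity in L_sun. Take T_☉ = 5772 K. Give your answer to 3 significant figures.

3.22×10^3 L_sun

L/L_☉ = (R/R_☉)² (T/T_☉)⁴ = (5.90)² × (17900/5772)⁴
       = 34.81 × (3.101)⁴ = 34.81 × 92.49 = 3220.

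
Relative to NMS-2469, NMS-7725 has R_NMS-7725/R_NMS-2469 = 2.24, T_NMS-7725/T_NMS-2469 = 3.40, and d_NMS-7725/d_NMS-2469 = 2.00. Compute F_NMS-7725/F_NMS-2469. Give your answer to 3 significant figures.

L_NMS-7725/L_NMS-2469 = (R_NMS-7725/R_NMS-2469)²(T_NMS-7725/T_NMS-2469)⁴ = (2.24)² × (3.40)⁴ = 670.5.
F_NMS-7725/F_NMS-2469 = (L_NMS-7725/L_NMS-2469)/(d_NMS-7725/d_NMS-2469)² = 670.5 / (2.00)² = 167.6.

168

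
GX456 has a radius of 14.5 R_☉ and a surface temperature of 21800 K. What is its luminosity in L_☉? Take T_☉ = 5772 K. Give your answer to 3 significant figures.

4.28×10^4 L_☉

L/L_☉ = (R/R_☉)² (T/T_☉)⁴ = (14.5)² × (21800/5772)⁴
       = 210.2 × (3.777)⁴ = 210.2 × 203.5 = 4.278×10^4.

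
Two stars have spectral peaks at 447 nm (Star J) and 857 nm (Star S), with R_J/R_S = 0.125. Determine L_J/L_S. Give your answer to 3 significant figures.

0.211

Wien's law gives T ∝ 1/λ_max, so T_J/T_S = λ_S/λ_J = 857/447 = 1.917.
Then L ∝ R²T⁴ gives L_J/L_S = (0.125)² × (1.917)⁴ = 0.01562 × 13.51 = 0.2111.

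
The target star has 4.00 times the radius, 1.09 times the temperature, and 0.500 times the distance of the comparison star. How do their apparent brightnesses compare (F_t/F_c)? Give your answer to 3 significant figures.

L_t/L_c = (R_t/R_c)²(T_t/T_c)⁴ = (4.00)² × (1.09)⁴ = 22.59.
F_t/F_c = (L_t/L_c)/(d_t/d_c)² = 22.59 / (0.500)² = 90.34.

90.3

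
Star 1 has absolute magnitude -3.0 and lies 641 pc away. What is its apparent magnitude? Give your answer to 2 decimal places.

6.03

m = M + 5 log₁₀(d/10 pc) = -3.0 + 5 log₁₀(641/10)
  = -3.0 + 5 × 1.807 = -3.0 + 9.03 = 6.03.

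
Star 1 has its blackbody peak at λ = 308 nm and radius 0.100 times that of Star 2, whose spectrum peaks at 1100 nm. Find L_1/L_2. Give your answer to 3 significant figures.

Wien's law gives T ∝ 1/λ_max, so T_1/T_2 = λ_2/λ_1 = 1100/308 = 3.571.
Then L ∝ R²T⁴ gives L_1/L_2 = (0.100)² × (3.571)⁴ = 0.01000 × 162.7 = 1.627.

1.63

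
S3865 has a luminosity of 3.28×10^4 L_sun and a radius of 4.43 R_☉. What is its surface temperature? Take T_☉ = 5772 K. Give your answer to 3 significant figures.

3.69×10^4 K

T/T_☉ = (L/L_☉)^(1/4) / (R/R_☉)^(1/2)
T = 5772 × (3.28×10^4)^(1/4) / √(4.43) = 5772 × 13.46 / 2.105 = 3.691×10^4 K.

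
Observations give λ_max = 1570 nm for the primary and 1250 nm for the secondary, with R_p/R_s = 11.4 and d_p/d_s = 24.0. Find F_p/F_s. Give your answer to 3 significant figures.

0.0907

Wien's law: T_p/T_s = λ_s/λ_p = 1250/1570 = 0.7962.
L_p/L_s = (R_p/R_s)²(T_p/T_s)⁴ = (11.4)²(0.7962)⁴ = 52.22.
F_p/F_s = (L_p/L_s)/(d_p/d_s)² = 52.22/(24.0)² = 0.09066.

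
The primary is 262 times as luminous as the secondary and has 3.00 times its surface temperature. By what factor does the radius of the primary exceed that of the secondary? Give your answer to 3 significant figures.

L ∝ R²T⁴ gives R ∝ √L / T², so
R_p/R_s = √(262) / (3.00)² = 16.19 / 9.000 = 1.798.

1.80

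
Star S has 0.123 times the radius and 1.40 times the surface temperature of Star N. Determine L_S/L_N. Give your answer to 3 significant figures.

From the Stefan–Boltzmann law, L ∝ R²T⁴, so
L_S/L_N = (R_S/R_N)² (T_S/T_N)⁴ = (0.123)² × (1.40)⁴ = 0.01513 × 3.842 = 0.05812.

0.0581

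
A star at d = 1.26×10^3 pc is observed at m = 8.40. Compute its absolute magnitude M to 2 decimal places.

M = m − 5 log₁₀(d/10 pc) = 8.40 − 5 log₁₀(1.26×10^3/10)
  = 8.40 − 5 × 2.100 = 8.40 − 10.50 = -2.10.

-2.10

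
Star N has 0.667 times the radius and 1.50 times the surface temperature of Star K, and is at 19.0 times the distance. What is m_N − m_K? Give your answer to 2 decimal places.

5.51

L_N/L_K = (0.667)²(1.50)⁴ = 2.252.
F_N/F_K = (L_N/L_K)/(d_N/d_K)² = 2.252/361.0 = 0.006239.
m_N − m_K = −2.5 log₁₀(0.006239) = 5.51.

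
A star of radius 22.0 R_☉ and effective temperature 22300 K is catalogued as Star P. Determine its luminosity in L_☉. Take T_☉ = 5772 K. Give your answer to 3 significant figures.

L/L_☉ = (R/R_☉)² (T/T_☉)⁴ = (22.0)² × (22300/5772)⁴
       = 484.0 × (3.863)⁴ = 484.0 × 222.8 = 1.078×10^5.

1.08×10^5 L_☉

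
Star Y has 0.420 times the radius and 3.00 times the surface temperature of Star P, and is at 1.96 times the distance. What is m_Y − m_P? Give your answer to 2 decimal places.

-1.43

L_Y/L_P = (0.420)²(3.00)⁴ = 14.29.
F_Y/F_P = (L_Y/L_P)/(d_Y/d_P)² = 14.29/3.842 = 3.719.
m_Y − m_P = −2.5 log₁₀(3.719) = -1.43.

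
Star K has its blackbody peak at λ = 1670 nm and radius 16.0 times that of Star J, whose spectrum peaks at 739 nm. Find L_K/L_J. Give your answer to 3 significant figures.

Wien's law gives T ∝ 1/λ_max, so T_K/T_J = λ_J/λ_K = 739/1670 = 0.4425.
Then L ∝ R²T⁴ gives L_K/L_J = (16.0)² × (0.4425)⁴ = 256.0 × 0.03835 = 9.816.

9.82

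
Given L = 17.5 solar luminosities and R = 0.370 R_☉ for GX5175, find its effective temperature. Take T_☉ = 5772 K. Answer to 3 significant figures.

1.94×10^4 K

T/T_☉ = (L/L_☉)^(1/4) / (R/R_☉)^(1/2)
T = 5772 × (17.5)^(1/4) / √(0.370) = 5772 × 2.045 / 0.6083 = 1.941×10^4 K.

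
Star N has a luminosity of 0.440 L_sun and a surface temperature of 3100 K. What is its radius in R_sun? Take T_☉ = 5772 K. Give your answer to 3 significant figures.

R/R_☉ = √(L/L_☉) / (T/T_☉)² = √(0.440) / (0.5371)²
       = 0.6633 / 0.2885 = 2.300.

2.30 R_sun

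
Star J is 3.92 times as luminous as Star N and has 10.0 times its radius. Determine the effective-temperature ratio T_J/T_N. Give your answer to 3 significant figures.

0.445

L ∝ R²T⁴ gives T ∝ (L/R²)^(1/4), so
T_J/T_N = (3.92 / 10.0²)^(1/4) = (0.03920)^(1/4) = 0.4450.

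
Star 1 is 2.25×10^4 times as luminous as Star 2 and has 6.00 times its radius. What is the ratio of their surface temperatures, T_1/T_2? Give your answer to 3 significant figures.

L ∝ R²T⁴ gives T ∝ (L/R²)^(1/4), so
T_1/T_2 = (2.25×10^4 / 6.00²)^(1/4) = (625.0)^(1/4) = 5.000.

5.00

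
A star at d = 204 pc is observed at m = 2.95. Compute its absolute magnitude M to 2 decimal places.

-3.60

M = m − 5 log₁₀(d/10 pc) = 2.95 − 5 log₁₀(204/10)
  = 2.95 − 5 × 1.310 = 2.95 − 6.55 = -3.60.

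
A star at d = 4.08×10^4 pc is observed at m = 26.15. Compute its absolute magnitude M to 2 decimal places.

8.10

M = m − 5 log₁₀(d/10 pc) = 26.15 − 5 log₁₀(4.08×10^4/10)
  = 26.15 − 5 × 3.611 = 26.15 − 18.05 = 8.10.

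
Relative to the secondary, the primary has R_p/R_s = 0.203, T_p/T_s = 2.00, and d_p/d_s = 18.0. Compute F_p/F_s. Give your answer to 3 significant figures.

0.00204

L_p/L_s = (R_p/R_s)²(T_p/T_s)⁴ = (0.203)² × (2.00)⁴ = 0.6593.
F_p/F_s = (L_p/L_s)/(d_p/d_s)² = 0.6593 / (18.0)² = 0.002035.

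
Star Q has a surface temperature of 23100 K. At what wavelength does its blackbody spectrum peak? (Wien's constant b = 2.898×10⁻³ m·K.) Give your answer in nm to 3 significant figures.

λ_max = b/T = 2.898×10⁻³ / 23100 = 1.25×10^-7 m = 125.5 nm.

125 nm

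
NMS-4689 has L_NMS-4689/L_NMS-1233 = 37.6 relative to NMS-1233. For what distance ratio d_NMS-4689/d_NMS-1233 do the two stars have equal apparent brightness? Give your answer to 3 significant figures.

Equal flux requires L_NMS-4689/d_NMS-4689² = L_NMS-1233/d_NMS-1233², so d_NMS-4689/d_NMS-1233 = √(L_NMS-4689/L_NMS-1233)
= √(37.6) = 6.132.

6.13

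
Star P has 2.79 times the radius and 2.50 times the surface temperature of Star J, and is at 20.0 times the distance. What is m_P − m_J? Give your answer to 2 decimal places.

0.30

L_P/L_J = (2.79)²(2.50)⁴ = 304.1.
F_P/F_J = (L_P/L_J)/(d_P/d_J)² = 304.1/400.0 = 0.7602.
m_P − m_J = −2.5 log₁₀(0.7602) = 0.30.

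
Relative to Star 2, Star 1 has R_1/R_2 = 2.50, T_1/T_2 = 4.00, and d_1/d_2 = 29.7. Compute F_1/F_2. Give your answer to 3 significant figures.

1.81

L_1/L_2 = (R_1/R_2)²(T_1/T_2)⁴ = (2.50)² × (4.00)⁴ = 1600.
F_1/F_2 = (L_1/L_2)/(d_1/d_2)² = 1600 / (29.7)² = 1.814.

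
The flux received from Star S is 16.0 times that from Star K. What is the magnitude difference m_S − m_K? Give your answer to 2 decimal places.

m_S − m_K = −2.5 log₁₀(F_S/F_K) = −2.5 log₁₀(16.0) = −2.5 × (1.204) = -3.010.

-3.01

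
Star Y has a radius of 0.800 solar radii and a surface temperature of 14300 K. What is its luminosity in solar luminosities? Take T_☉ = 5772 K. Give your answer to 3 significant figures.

24.1 solar luminosities

L/L_☉ = (R/R_☉)² (T/T_☉)⁴ = (0.800)² × (14300/5772)⁴
       = 0.6400 × (2.477)⁴ = 0.6400 × 37.67 = 24.11.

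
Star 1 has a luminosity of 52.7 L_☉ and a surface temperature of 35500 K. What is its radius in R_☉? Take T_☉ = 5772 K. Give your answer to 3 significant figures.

0.192 R_☉

R/R_☉ = √(L/L_☉) / (T/T_☉)² = √(52.7) / (6.150)²
       = 7.259 / 37.83 = 0.1919.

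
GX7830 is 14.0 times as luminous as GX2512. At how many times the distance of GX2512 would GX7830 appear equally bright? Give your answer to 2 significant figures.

Equal flux requires L_GX7830/d_GX7830² = L_GX2512/d_GX2512², so d_GX7830/d_GX2512 = √(L_GX7830/L_GX2512)
= √(14.0) = 3.742.

3.7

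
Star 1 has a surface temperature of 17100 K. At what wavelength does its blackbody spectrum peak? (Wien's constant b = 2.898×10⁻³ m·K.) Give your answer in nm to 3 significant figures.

169 nm

λ_max = b/T = 2.898×10⁻³ / 17100 = 1.69×10^-7 m = 169.5 nm.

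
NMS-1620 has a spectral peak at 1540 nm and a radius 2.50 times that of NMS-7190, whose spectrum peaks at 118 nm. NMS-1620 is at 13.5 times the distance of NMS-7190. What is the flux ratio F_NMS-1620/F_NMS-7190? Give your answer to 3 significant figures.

Wien's law: T_NMS-1620/T_NMS-7190 = λ_NMS-7190/λ_NMS-1620 = 118/1540 = 0.07662.
L_NMS-1620/L_NMS-7190 = (R_NMS-1620/R_NMS-7190)²(T_NMS-1620/T_NMS-7190)⁴ = (2.50)²(0.07662)⁴ = 2.154×10^-4.
F_NMS-1620/F_NMS-7190 = (L_NMS-1620/L_NMS-7190)/(d_NMS-1620/d_NMS-7190)² = 2.154×10^-4/(13.5)² = 1.182×10^-6.

1.18×10^-6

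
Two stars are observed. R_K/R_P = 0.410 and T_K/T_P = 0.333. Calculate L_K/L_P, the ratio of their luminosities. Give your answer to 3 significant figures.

From the Stefan–Boltzmann law, L ∝ R²T⁴, so
L_K/L_P = (R_K/R_P)² (T_K/T_P)⁴ = (0.410)² × (0.333)⁴ = 0.1681 × 0.01230 = 0.002067.

0.00207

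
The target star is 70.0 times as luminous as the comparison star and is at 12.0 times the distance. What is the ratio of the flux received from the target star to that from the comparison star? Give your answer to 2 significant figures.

F = L/(4πd²), so F_t/F_c = (L_t/L_c) / (d_t/d_c)²
= 70.0 / (12.0)² = 70.0 / 144.0 = 0.4861.

0.49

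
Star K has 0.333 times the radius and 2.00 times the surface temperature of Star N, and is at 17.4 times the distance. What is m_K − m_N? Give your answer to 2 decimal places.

L_K/L_N = (0.333)²(2.00)⁴ = 1.774.
F_K/F_N = (L_K/L_N)/(d_K/d_N)² = 1.774/302.8 = 0.005860.
m_K − m_N = −2.5 log₁₀(0.005860) = 5.58.

5.58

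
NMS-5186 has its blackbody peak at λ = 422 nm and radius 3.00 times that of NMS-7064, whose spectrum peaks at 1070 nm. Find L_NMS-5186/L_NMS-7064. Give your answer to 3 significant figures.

372

Wien's law gives T ∝ 1/λ_max, so T_NMS-5186/T_NMS-7064 = λ_NMS-7064/λ_NMS-5186 = 1070/422 = 2.536.
Then L ∝ R²T⁴ gives L_NMS-5186/L_NMS-7064 = (3.00)² × (2.536)⁴ = 9.000 × 41.33 = 372.0.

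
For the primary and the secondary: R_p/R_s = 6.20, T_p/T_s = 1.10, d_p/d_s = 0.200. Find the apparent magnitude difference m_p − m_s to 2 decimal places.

L_p/L_s = (6.20)²(1.10)⁴ = 56.28.
F_p/F_s = (L_p/L_s)/(d_p/d_s)² = 56.28/0.04000 = 1407.
m_p − m_s = −2.5 log₁₀(1407) = -7.87.

-7.87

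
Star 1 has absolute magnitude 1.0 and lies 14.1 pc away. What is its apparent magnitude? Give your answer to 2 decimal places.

1.75

m = M + 5 log₁₀(d/10 pc) = 1.0 + 5 log₁₀(14.1/10)
  = 1.0 + 5 × 0.149 = 1.0 + 0.75 = 1.75.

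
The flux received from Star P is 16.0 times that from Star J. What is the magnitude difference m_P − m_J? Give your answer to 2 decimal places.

m_P − m_J = −2.5 log₁₀(F_P/F_J) = −2.5 log₁₀(16.0) = −2.5 × (1.204) = -3.010.

-3.01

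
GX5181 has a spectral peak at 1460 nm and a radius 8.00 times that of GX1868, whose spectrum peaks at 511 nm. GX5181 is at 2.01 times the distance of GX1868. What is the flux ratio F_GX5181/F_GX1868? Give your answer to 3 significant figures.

Wien's law: T_GX5181/T_GX1868 = λ_GX1868/λ_GX5181 = 511/1460 = 0.3500.
L_GX5181/L_GX1868 = (R_GX5181/R_GX1868)²(T_GX5181/T_GX1868)⁴ = (8.00)²(0.3500)⁴ = 0.9604.
F_GX5181/F_GX1868 = (L_GX5181/L_GX1868)/(d_GX5181/d_GX1868)² = 0.9604/(2.01)² = 0.2377.

0.238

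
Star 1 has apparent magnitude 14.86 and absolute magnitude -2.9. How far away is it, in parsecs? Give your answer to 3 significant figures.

m − M = 5 log₁₀(d/10 pc)
14.86 − (-2.9) = 17.76 = 5 log₁₀(d/10)
d = 10 × 10^(17.76/5) = 10 × 10^3.552 = 3.565×10^4 pc.

3.56×10^4 pc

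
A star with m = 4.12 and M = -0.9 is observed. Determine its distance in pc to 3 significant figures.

101 pc

m − M = 5 log₁₀(d/10 pc)
4.12 − (-0.9) = 5.02 = 5 log₁₀(d/10)
d = 10 × 10^(5.02/5) = 10 × 10^1.004 = 100.9 pc.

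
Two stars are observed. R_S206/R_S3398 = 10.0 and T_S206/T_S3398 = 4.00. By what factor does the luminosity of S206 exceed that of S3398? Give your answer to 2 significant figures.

From the Stefan–Boltzmann law, L ∝ R²T⁴, so
L_S206/L_S3398 = (R_S206/R_S3398)² (T_S206/T_S3398)⁴ = (10.0)² × (4.00)⁴ = 100.0 × 256.0 = 2.560×10^4.

2.6×10^4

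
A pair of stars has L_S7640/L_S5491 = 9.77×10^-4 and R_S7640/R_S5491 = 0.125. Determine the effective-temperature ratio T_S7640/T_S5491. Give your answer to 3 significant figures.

L ∝ R²T⁴ gives T ∝ (L/R²)^(1/4), so
T_S7640/T_S5491 = (9.77×10^-4 / 0.125²)^(1/4) = (0.06253)^(1/4) = 0.5001.

0.500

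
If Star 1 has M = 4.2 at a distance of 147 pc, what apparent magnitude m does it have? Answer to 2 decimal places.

10.04

m = M + 5 log₁₀(d/10 pc) = 4.2 + 5 log₁₀(147/10)
  = 4.2 + 5 × 1.167 = 4.2 + 5.84 = 10.04.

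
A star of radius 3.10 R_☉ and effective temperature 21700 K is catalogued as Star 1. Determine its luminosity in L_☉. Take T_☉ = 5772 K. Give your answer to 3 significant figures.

1.92×10^3 L_☉

L/L_☉ = (R/R_☉)² (T/T_☉)⁴ = (3.10)² × (21700/5772)⁴
       = 9.610 × (3.760)⁴ = 9.610 × 199.8 = 1920.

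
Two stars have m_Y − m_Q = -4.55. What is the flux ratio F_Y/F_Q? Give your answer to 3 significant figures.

F_Y/F_Q = 10^(−(m_Y − m_Q)/2.5) = 10^(4.55/2.5) = 10^1.820 = 66.07.

66.1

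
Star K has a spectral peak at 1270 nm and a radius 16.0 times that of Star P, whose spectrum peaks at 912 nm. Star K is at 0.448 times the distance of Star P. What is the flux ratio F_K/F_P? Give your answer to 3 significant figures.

Wien's law: T_K/T_P = λ_P/λ_K = 912/1270 = 0.7181.
L_K/L_P = (R_K/R_P)²(T_K/T_P)⁴ = (16.0)²(0.7181)⁴ = 68.08.
F_K/F_P = (L_K/L_P)/(d_K/d_P)² = 68.08/(0.448)² = 339.2.

339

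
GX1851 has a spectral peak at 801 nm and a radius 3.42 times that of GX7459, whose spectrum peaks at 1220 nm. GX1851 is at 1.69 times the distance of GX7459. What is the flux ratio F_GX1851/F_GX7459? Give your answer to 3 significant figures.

22.0

Wien's law: T_GX1851/T_GX7459 = λ_GX7459/λ_GX1851 = 1220/801 = 1.523.
L_GX1851/L_GX7459 = (R_GX1851/R_GX7459)²(T_GX1851/T_GX7459)⁴ = (3.42)²(1.523)⁴ = 62.95.
F_GX1851/F_GX7459 = (L_GX1851/L_GX7459)/(d_GX1851/d_GX7459)² = 62.95/(1.69)² = 22.04.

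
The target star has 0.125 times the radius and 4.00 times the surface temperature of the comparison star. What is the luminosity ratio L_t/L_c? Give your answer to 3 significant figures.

4.00

From the Stefan–Boltzmann law, L ∝ R²T⁴, so
L_t/L_c = (R_t/R_c)² (T_t/T_c)⁴ = (0.125)² × (4.00)⁴ = 0.01562 × 256.0 = 4.000.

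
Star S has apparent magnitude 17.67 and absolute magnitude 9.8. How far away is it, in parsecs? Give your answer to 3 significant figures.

375 pc

m − M = 5 log₁₀(d/10 pc)
17.67 − (9.8) = 7.87 = 5 log₁₀(d/10)
d = 10 × 10^(7.87/5) = 10 × 10^1.574 = 375.0 pc.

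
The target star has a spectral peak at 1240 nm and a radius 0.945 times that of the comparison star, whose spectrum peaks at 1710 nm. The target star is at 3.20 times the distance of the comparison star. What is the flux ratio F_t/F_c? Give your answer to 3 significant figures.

Wien's law: T_t/T_c = λ_c/λ_t = 1710/1240 = 1.379.
L_t/L_c = (R_t/R_c)²(T_t/T_c)⁴ = (0.945)²(1.379)⁴ = 3.230.
F_t/F_c = (L_t/L_c)/(d_t/d_c)² = 3.230/(3.20)² = 0.3154.

0.315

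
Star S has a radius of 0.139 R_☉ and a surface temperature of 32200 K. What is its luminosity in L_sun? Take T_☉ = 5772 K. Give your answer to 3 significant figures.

L/L_☉ = (R/R_☉)² (T/T_☉)⁴ = (0.139)² × (32200/5772)⁴
       = 0.01932 × (5.579)⁴ = 0.01932 × 968.5 = 18.71.

18.7 L_sun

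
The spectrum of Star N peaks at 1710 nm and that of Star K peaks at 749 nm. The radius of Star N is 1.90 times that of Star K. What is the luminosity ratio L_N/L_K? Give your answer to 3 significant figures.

0.133

Wien's law gives T ∝ 1/λ_max, so T_N/T_K = λ_K/λ_N = 749/1710 = 0.4380.
Then L ∝ R²T⁴ gives L_N/L_K = (1.90)² × (0.4380)⁴ = 3.610 × 0.03681 = 0.1329.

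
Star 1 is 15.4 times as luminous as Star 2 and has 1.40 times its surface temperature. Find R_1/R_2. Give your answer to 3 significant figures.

L ∝ R²T⁴ gives R ∝ √L / T², so
R_1/R_2 = √(15.4) / (1.40)² = 3.924 / 1.960 = 2.002.

2.00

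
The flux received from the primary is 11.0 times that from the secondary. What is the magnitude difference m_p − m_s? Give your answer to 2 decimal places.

m_p − m_s = −2.5 log₁₀(F_p/F_s) = −2.5 log₁₀(11.0) = −2.5 × (1.041) = -2.603.

-2.60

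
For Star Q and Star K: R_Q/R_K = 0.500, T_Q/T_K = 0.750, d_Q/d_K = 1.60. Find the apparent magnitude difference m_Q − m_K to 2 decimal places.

3.78

L_Q/L_K = (0.500)²(0.750)⁴ = 0.07910.
F_Q/F_K = (L_Q/L_K)/(d_Q/d_K)² = 0.07910/2.560 = 0.03090.
m_Q − m_K = −2.5 log₁₀(0.03090) = 3.78.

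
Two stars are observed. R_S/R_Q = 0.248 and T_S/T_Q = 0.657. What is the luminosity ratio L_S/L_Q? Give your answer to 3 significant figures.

From the Stefan–Boltzmann law, L ∝ R²T⁴, so
L_S/L_Q = (R_S/R_Q)² (T_S/T_Q)⁴ = (0.248)² × (0.657)⁴ = 0.06150 × 0.1863 = 0.01146.

0.0115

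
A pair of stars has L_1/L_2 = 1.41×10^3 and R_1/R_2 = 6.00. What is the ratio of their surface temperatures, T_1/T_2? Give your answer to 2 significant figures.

2.5

L ∝ R²T⁴ gives T ∝ (L/R²)^(1/4), so
T_1/T_2 = (1.41×10^3 / 6.00²)^(1/4) = (39.17)^(1/4) = 2.502.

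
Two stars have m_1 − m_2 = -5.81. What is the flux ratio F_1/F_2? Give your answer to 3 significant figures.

211

F_1/F_2 = 10^(−(m_1 − m_2)/2.5) = 10^(5.81/2.5) = 10^2.324 = 210.9.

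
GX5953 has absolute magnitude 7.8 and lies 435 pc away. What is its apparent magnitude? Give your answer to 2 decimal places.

m = M + 5 log₁₀(d/10 pc) = 7.8 + 5 log₁₀(435/10)
  = 7.8 + 5 × 1.638 = 7.8 + 8.19 = 15.99.

15.99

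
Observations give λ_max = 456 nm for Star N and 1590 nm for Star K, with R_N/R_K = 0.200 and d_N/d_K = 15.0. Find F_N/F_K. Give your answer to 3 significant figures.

Wien's law: T_N/T_K = λ_K/λ_N = 1590/456 = 3.487.
L_N/L_K = (R_N/R_K)²(T_N/T_K)⁴ = (0.200)²(3.487)⁴ = 5.913.
F_N/F_K = (L_N/L_K)/(d_N/d_K)² = 5.913/(15.0)² = 0.02628.

0.0263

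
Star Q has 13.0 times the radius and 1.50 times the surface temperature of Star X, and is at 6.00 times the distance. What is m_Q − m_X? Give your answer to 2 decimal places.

L_Q/L_X = (13.0)²(1.50)⁴ = 855.6.
F_Q/F_X = (L_Q/L_X)/(d_Q/d_X)² = 855.6/36.00 = 23.77.
m_Q − m_X = −2.5 log₁₀(23.77) = -3.44.

-3.44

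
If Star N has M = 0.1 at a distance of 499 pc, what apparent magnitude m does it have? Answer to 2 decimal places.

8.59

m = M + 5 log₁₀(d/10 pc) = 0.1 + 5 log₁₀(499/10)
  = 0.1 + 5 × 1.698 = 0.1 + 8.49 = 8.59.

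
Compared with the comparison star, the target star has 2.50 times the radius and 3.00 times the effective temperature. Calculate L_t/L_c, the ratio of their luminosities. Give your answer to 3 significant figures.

506

From the Stefan–Boltzmann law, L ∝ R²T⁴, so
L_t/L_c = (R_t/R_c)² (T_t/T_c)⁴ = (2.50)² × (3.00)⁴ = 6.250 × 81.00 = 506.2.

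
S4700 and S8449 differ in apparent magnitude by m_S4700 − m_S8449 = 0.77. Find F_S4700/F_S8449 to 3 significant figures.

0.492

F_S4700/F_S8449 = 10^(−(m_S4700 − m_S8449)/2.5) = 10^(-0.77/2.5) = 10^-0.308 = 0.4920.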